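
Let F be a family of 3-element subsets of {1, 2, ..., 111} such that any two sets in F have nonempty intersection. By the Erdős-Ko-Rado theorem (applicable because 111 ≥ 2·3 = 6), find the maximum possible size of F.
max |F| = C(110, 2) = 5995

The Erdős-Ko-Rado theorem states: for n ≥ 2k, an intersecting family of k-subsets of an n-element set has size at most C(n − 1, k − 1), with equality for 'star' families {A ⊆ [n] : |A| = k, i ∈ A} (fix an element i). For n = 111, k = 3: C(110, 2) = 5995.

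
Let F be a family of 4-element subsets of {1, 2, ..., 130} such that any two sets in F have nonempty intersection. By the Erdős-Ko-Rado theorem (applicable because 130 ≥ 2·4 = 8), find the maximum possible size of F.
max |F| = C(129, 3) = 349504

Erdős-Ko-Rado (1961): when n ≥ 2k, max |F| = C(n−1, k−1). The bound is attained by the star {A : i ∈ A} for any fixed i ∈ [n]. Here C(130−1, 4−1) = C(129, 3) = 349504.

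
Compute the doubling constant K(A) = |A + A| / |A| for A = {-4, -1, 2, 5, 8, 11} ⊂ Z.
K = |A + A| / |A| = 11/6

Enumerate A + A = {a + b : a, b ∈ A}. With |A| = 6, there are |A|^2 = 36 ordered sum pairs; collecting distinct values, A + A = {-8, -5, -2, 1, 4, 7, 10, 13, 16, 19, 22}, so |A + A| = 11. Thus K = 11/6. Here |A + A| = 2|A| − 1 = 11, the minimum possible — so K = 11/6 is minimal, which holds iff A is an arithmetic progression.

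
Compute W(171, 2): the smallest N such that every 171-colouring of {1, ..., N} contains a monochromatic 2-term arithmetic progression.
W(171, 2) = 171 + 1 = 172

A 2-term AP is any pair of integers, so a monochromatic 2-AP exists iff some colour is used at least twice. With 171 colours, the colouring i ↦ i on {1, ..., 171} uses each colour once, avoiding any monochromatic pair, so W(171, 2) > 171. For {1, ..., 172}, pigeonhole forces two integers of the same colour, which form a monochromatic 2-AP. Hence W(171, 2) = 172.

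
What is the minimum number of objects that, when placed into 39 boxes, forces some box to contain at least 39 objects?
n = (39 − 1)·39 + 1 = 1483

By the generalised pigeonhole principle, to guarantee some box contains ≥ r objects we need more than (r − 1) · k objects total. Threshold: n = (r − 1) · k + 1. With r = 39 and k = 39: n = 38 · 39 + 1 = 1482 + 1 = 1483. For n = 1482 = 38 · 39, we can put exactly 38 objects in every box, avoiding 39 in any single one — so 1483 is tight.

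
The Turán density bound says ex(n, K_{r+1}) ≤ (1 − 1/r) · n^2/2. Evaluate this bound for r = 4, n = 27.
Turán density bound = (3/4) · 27^2/2 = 2187/8 ≈ 273.375

Turán's theorem: ex(n, K_{r+1}) is achieved by the complete r-partite Turán graph T(n, r) with parts as balanced as possible, and is at most (1 − 1/r) · n^2/2. For r = 4, n = 27: the density bound is (3/4) · 729/2 = 2187/8 ≈ 273.375. The integer-valued extremum is e(T(27, 4)) = 273, which is strictly less than the density bound 2187/8 since 4 ∤ 27 (the parts of T(27, 4) cannot all be equal).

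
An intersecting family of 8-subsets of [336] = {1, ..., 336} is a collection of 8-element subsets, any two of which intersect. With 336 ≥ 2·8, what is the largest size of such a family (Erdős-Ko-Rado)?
max |F| = C(335, 7) = 88202498238195

The Erdős-Ko-Rado theorem states: for n ≥ 2k, an intersecting family of k-subsets of an n-element set has size at most C(n − 1, k − 1), with equality for 'star' families {A ⊆ [n] : |A| = k, i ∈ A} (fix an element i). For n = 336, k = 8: C(335, 7) = 88202498238195.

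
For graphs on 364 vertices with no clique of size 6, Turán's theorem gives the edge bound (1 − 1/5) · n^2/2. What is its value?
Turán density bound = (4/5) · 364^2/2 = 264992/5 ≈ 52998.4

Turán's theorem: ex(n, K_{r+1}) is achieved by the complete r-partite Turán graph T(n, r) with parts as balanced as possible, and is at most (1 − 1/r) · n^2/2. For r = 5, n = 364: the density bound is (4/5) · 132496/2 = 264992/5 ≈ 52998.4. The integer-valued extremum is e(T(364, 5)) = 52998, which is strictly less than the density bound 264992/5 since 5 ∤ 364 (the parts of T(364, 5) cannot all be equal).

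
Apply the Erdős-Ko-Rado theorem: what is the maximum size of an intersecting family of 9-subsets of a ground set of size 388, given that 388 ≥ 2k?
max |F| = C(387, 8) = 11602201648047120

Erdős-Ko-Rado (1961): when n ≥ 2k, max |F| = C(n−1, k−1). The bound is attained by the star {A : i ∈ A} for any fixed i ∈ [n]. Here C(388−1, 9−1) = C(387, 8) = 11602201648047120.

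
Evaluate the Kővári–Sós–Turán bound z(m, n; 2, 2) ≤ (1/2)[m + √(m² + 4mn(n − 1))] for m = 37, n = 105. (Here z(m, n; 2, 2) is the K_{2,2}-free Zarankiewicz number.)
z(37, 105; 2, 2) ≤ (1/2)[37 + √(37² + 4·37·105·104)] = (1/2)[37 + √1617529] = 654.4106

Kővári–Sós–Turán: let r_1, ..., r_37 be the row sums and z = Σ r_i the total number of 1s. Each pair of columns can share at most one row with both entries 1 (else a 2×2 all-ones block appears), so Σ_i C(r_i, 2) ≤ C(105, 2) = 5460. By convexity Σ_i C(r_i, 2) ≥ 37·C(z/37, 2) = z(z − 37)/(2·37), giving z² − 37z − 37·105·104 ≤ 0 and hence z ≤ (1/2)[37 + √(1369 + 4·404040)] = (1/2)[37 + √1617529] ≈ (1/2)(37 + 1271.8211) = 654.4106.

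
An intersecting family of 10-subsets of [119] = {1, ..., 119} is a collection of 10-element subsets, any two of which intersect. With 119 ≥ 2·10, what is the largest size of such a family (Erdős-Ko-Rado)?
max |F| = C(118, 9) = 8940826085620

Erdős-Ko-Rado (1961): when n ≥ 2k, max |F| = C(n−1, k−1). The bound is attained by the star {A : i ∈ A} for any fixed i ∈ [n]. Here C(119−1, 10−1) = C(118, 9) = 8940826085620.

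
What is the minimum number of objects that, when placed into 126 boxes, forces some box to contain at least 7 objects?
n = (7 − 1)·126 + 1 = 757

By the generalised pigeonhole principle, to guarantee some box contains ≥ r objects we need more than (r − 1) · k objects total. Threshold: n = (r − 1) · k + 1. With r = 7 and k = 126: n = 6 · 126 + 1 = 756 + 1 = 757. For n = 756 = 6 · 126, we can put exactly 6 objects in every box, avoiding 7 in any single one — so 757 is tight.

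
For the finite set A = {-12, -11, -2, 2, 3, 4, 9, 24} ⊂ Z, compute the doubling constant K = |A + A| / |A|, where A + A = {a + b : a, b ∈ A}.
K = |A + A| / |A| = 30/8 = 15/4

Enumerate A + A = {a + b : a, b ∈ A}. With |A| = 8, there are |A|^2 = 64 ordered sum pairs; collecting distinct values, A + A = {-24, -23, -22, -14, -13, -10, -9, -8, -7, -4, -3, -2, 0, 1, 2, 4, 5, 6, 7, 8, 11, 12, 13, 18, 22, 26, 27, 28, 33, 48}, so |A + A| = 30. Thus K = 30/8 = 15/4. For comparison, the minimum possible |A + A| over all 8-element sets is 2·8 − 1 = 15 (so min K = 15/8), attained only by arithmetic progressions.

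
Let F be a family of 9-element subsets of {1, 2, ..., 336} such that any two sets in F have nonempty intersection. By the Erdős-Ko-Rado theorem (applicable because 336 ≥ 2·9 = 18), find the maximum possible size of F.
max |F| = C(335, 8) = 3616302427765995

The Erdős-Ko-Rado theorem states: for n ≥ 2k, an intersecting family of k-subsets of an n-element set has size at most C(n − 1, k − 1), with equality for 'star' families {A ⊆ [n] : |A| = k, i ∈ A} (fix an element i). For n = 336, k = 9: C(335, 8) = 3616302427765995.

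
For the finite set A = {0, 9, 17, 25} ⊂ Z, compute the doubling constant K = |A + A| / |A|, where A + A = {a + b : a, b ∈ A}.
K = |A + A| / |A| = 9/4

Enumerate A + A = {a + b : a, b ∈ A}. With |A| = 4, there are |A|^2 = 16 ordered sum pairs; collecting distinct values, A + A = {0, 9, 17, 18, 25, 26, 34, 42, 50}, so |A + A| = 9. Thus K = 9/4. For comparison, the minimum possible |A + A| over all 4-element sets is 2·4 − 1 = 7 (so min K = 7/4), attained only by arithmetic progressions.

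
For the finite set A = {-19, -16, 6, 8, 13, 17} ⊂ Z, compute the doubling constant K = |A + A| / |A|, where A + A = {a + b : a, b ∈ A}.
K = |A + A| / |A| = 21/6 = 7/2

Enumerate A + A = {a + b : a, b ∈ A}. With |A| = 6, there are |A|^2 = 36 ordered sum pairs; collecting distinct values, A + A = {-38, -35, -32, -13, -11, -10, -8, -6, -3, -2, 1, 12, 14, 16, 19, 21, 23, 25, 26, 30, 34}, so |A + A| = 21. Thus K = 21/6 = 7/2. For comparison, the minimum possible |A + A| over all 6-element sets is 2·6 − 1 = 11 (so min K = 11/6), attained only by arithmetic progressions.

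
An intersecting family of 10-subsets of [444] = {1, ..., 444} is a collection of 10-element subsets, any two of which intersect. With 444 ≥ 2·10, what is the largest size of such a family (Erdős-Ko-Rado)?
max |F| = C(443, 9) = 1668591560253863245

The Erdős-Ko-Rado theorem states: for n ≥ 2k, an intersecting family of k-subsets of an n-element set has size at most C(n − 1, k − 1), with equality for 'star' families {A ⊆ [n] : |A| = k, i ∈ A} (fix an element i). For n = 444, k = 10: C(443, 9) = 1668591560253863245.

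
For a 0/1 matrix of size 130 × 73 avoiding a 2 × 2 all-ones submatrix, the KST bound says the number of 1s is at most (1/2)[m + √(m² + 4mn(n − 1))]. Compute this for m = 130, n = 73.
z(130, 73; 2, 2) ≤ (1/2)[130 + √(130² + 4·130·73·72)] = (1/2)[130 + √2750020] = 894.1592

Kővári–Sós–Turán: let r_1, ..., r_130 be the row sums and z = Σ r_i the total number of 1s. Each pair of columns can share at most one row with both entries 1 (else a 2×2 all-ones block appears), so Σ_i C(r_i, 2) ≤ C(73, 2) = 2628. By convexity Σ_i C(r_i, 2) ≥ 130·C(z/130, 2) = z(z − 130)/(2·130), giving z² − 130z − 130·73·72 ≤ 0 and hence z ≤ (1/2)[130 + √(16900 + 4·683280)] = (1/2)[130 + √2750020] ≈ (1/2)(130 + 1658.3184) = 894.1592.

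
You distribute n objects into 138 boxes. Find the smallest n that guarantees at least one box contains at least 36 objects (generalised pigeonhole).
n = (36 − 1)·138 + 1 = 4831

By the generalised pigeonhole principle, to guarantee some box contains ≥ r objects we need more than (r − 1) · k objects total. Threshold: n = (r − 1) · k + 1. With r = 36 and k = 138: n = 35 · 138 + 1 = 4830 + 1 = 4831. For n = 4830 = 35 · 138, we can put exactly 35 objects in every box, avoiding 36 in any single one — so 4831 is tight.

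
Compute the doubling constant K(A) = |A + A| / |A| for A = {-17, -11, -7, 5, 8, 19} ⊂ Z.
K = |A + A| / |A| = 21/6 = 7/2

Enumerate A + A = {a + b : a, b ∈ A}. With |A| = 6, there are |A|^2 = 36 ordered sum pairs; collecting distinct values, A + A = {-34, -28, -24, -22, -18, -14, -12, -9, -6, -3, -2, 1, 2, 8, 10, 12, 13, 16, 24, 27, 38}, so |A + A| = 21. Thus K = 21/6 = 7/2. For comparison, the minimum possible |A + A| over all 6-element sets is 2·6 − 1 = 11 (so min K = 11/6), attained only by arithmetic progressions.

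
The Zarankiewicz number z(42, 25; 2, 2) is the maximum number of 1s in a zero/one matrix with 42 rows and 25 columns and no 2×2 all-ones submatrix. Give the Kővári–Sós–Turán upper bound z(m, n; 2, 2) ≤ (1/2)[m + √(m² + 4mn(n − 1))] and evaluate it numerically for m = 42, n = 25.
z(42, 25; 2, 2) ≤ (1/2)[42 + √(42² + 4·42·25·24)] = (1/2)[42 + √102564] = 181.1281

Kővári–Sós–Turán: let r_1, ..., r_42 be the row sums and z = Σ r_i the total number of 1s. Each pair of columns can share at most one row with both entries 1 (else a 2×2 all-ones block appears), so Σ_i C(r_i, 2) ≤ C(25, 2) = 300. By convexity Σ_i C(r_i, 2) ≥ 42·C(z/42, 2) = z(z − 42)/(2·42), giving z² − 42z − 42·25·24 ≤ 0 and hence z ≤ (1/2)[42 + √(1764 + 4·25200)] = (1/2)[42 + √102564] ≈ (1/2)(42 + 320.2561) = 181.1281.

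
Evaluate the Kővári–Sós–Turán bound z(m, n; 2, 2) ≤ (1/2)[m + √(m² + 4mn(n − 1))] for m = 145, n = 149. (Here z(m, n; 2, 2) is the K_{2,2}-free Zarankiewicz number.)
z(145, 149; 2, 2) ≤ (1/2)[145 + √(145² + 4·145·149·148)] = (1/2)[145 + √12811185] = 1862.1358

Kővári–Sós–Turán: let r_1, ..., r_145 be the row sums and z = Σ r_i the total number of 1s. Each pair of columns can share at most one row with both entries 1 (else a 2×2 all-ones block appears), so Σ_i C(r_i, 2) ≤ C(149, 2) = 11026. By convexity Σ_i C(r_i, 2) ≥ 145·C(z/145, 2) = z(z − 145)/(2·145), giving z² − 145z − 145·149·148 ≤ 0 and hence z ≤ (1/2)[145 + √(21025 + 4·3197540)] = (1/2)[145 + √12811185] ≈ (1/2)(145 + 3579.2716) = 1862.1358.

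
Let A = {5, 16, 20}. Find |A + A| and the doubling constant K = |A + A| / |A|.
K = |A + A| / |A| = 6/3 = 2

Enumerate A + A = {a + b : a, b ∈ A}. With |A| = 3, there are |A|^2 = 9 ordered sum pairs; collecting distinct values, A + A = {10, 21, 25, 32, 36, 40}, so |A + A| = 6. Thus K = 6/3 = 2. For comparison, the minimum possible |A + A| over all 3-element sets is 2·3 − 1 = 5 (so min K = 5/3), attained only by arithmetic progressions.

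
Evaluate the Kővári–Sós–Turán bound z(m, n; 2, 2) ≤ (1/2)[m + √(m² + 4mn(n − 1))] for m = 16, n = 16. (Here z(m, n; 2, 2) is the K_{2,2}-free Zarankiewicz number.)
z(16, 16; 2, 2) ≤ (1/2)[16 + √(16² + 4·16·16·15)] = (1/2)[16 + √15616] = 70.482

Kővári–Sós–Turán: let r_1, ..., r_16 be the row sums and z = Σ r_i the total number of 1s. Each pair of columns can share at most one row with both entries 1 (else a 2×2 all-ones block appears), so Σ_i C(r_i, 2) ≤ C(16, 2) = 120. By convexity Σ_i C(r_i, 2) ≥ 16·C(z/16, 2) = z(z − 16)/(2·16), giving z² − 16z − 16·16·15 ≤ 0 and hence z ≤ (1/2)[16 + √(256 + 4·3840)] = (1/2)[16 + √15616] ≈ (1/2)(16 + 124.964) = 70.482.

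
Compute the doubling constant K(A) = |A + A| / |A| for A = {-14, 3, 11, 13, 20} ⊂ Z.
K = |A + A| / |A| = 14/5

Enumerate A + A = {a + b : a, b ∈ A}. With |A| = 5, there are |A|^2 = 25 ordered sum pairs; collecting distinct values, A + A = {-28, -11, -3, -1, 6, 14, 16, 22, 23, 24, 26, 31, 33, 40}, so |A + A| = 14. Thus K = 14/5. For comparison, the minimum possible |A + A| over all 5-element sets is 2·5 − 1 = 9 (so min K = 9/5), attained only by arithmetic progressions.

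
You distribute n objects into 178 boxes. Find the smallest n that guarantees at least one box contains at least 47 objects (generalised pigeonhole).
n = (47 − 1)·178 + 1 = 8189

By the generalised pigeonhole principle, to guarantee some box contains ≥ r objects we need more than (r − 1) · k objects total. Threshold: n = (r − 1) · k + 1. With r = 47 and k = 178: n = 46 · 178 + 1 = 8188 + 1 = 8189. For n = 8188 = 46 · 178, we can put exactly 46 objects in every box, avoiding 47 in any single one — so 8189 is tight.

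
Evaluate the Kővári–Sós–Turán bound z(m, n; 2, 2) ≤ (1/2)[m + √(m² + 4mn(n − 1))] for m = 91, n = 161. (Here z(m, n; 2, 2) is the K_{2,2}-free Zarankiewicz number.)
z(91, 161; 2, 2) ≤ (1/2)[91 + √(91² + 4·91·161·160)] = (1/2)[91 + √9384921] = 1577.2409

Kővári–Sós–Turán: let r_1, ..., r_91 be the row sums and z = Σ r_i the total number of 1s. Each pair of columns can share at most one row with both entries 1 (else a 2×2 all-ones block appears), so Σ_i C(r_i, 2) ≤ C(161, 2) = 12880. By convexity Σ_i C(r_i, 2) ≥ 91·C(z/91, 2) = z(z − 91)/(2·91), giving z² − 91z − 91·161·160 ≤ 0 and hence z ≤ (1/2)[91 + √(8281 + 4·2344160)] = (1/2)[91 + √9384921] ≈ (1/2)(91 + 3063.4818) = 1577.2409.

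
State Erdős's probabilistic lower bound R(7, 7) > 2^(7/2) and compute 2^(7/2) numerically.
2^(7/2) = 11.3137; so R(7, 7) > 11.3137

Colour each edge of K_n uniformly at random with red/blue. The expected number of monochromatic K_7 is C(n, 7) · 2 · 2^(−C(7,2)). If C(n, 7) · 2^(1 − C(7,2)) < 1, then with positive probability no monochromatic K_7 exists, so R(7, 7) > n. The standard estimate C(n, 7) ≤ n^7/7! shows this inequality holds whenever n ≤ 2^(7/2) (since 7! · 2^(C(7,2) − 1) > 2^(7^2/2) ≥ n^7). Hence R(7, 7) > 2^(7/2) = 11.3137.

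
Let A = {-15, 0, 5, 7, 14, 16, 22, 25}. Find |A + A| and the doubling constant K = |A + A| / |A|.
K = |A + A| / |A| = 30/8 = 15/4

Enumerate A + A = {a + b : a, b ∈ A}. With |A| = 8, there are |A|^2 = 64 ordered sum pairs; collecting distinct values, A + A = {-30, -15, -10, -8, -1, 0, 1, 5, 7, 10, 12, 14, 16, 19, 21, 22, 23, 25, 27, 28, 29, 30, 32, 36, 38, 39, 41, 44, 47, 50}, so |A + A| = 30. Thus K = 30/8 = 15/4. For comparison, the minimum possible |A + A| over all 8-element sets is 2·8 − 1 = 15 (so min K = 15/8), attained only by arithmetic progressions.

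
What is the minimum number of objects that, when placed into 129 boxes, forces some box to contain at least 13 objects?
n = (13 − 1)·129 + 1 = 1549

By the generalised pigeonhole principle, to guarantee some box contains ≥ r objects we need more than (r − 1) · k objects total. Threshold: n = (r − 1) · k + 1. With r = 13 and k = 129: n = 12 · 129 + 1 = 1548 + 1 = 1549. For n = 1548 = 12 · 129, we can put exactly 12 objects in every box, avoiding 13 in any single one — so 1549 is tight.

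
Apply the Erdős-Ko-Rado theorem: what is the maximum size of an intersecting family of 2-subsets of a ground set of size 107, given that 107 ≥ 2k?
max |F| = C(106, 1) = 106

Erdős-Ko-Rado (1961): when n ≥ 2k, max |F| = C(n−1, k−1). The bound is attained by the star {A : i ∈ A} for any fixed i ∈ [n]. Here C(107−1, 2−1) = C(106, 1) = 106.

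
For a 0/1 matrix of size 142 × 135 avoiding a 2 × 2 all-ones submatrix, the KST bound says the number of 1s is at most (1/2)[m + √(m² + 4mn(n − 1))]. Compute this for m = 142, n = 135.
z(142, 135; 2, 2) ≤ (1/2)[142 + √(142² + 4·142·135·134)] = (1/2)[142 + √10295284] = 1675.3132

Kővári–Sós–Turán: let r_1, ..., r_142 be the row sums and z = Σ r_i the total number of 1s. Each pair of columns can share at most one row with both entries 1 (else a 2×2 all-ones block appears), so Σ_i C(r_i, 2) ≤ C(135, 2) = 9045. By convexity Σ_i C(r_i, 2) ≥ 142·C(z/142, 2) = z(z − 142)/(2·142), giving z² − 142z − 142·135·134 ≤ 0 and hence z ≤ (1/2)[142 + √(20164 + 4·2568780)] = (1/2)[142 + √10295284] ≈ (1/2)(142 + 3208.6265) = 1675.3132.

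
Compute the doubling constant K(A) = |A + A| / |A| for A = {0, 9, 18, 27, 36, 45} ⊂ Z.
K = |A + A| / |A| = 11/6

Enumerate A + A = {a + b : a, b ∈ A}. With |A| = 6, there are |A|^2 = 36 ordered sum pairs; collecting distinct values, A + A = {0, 9, 18, 27, 36, 45, 54, 63, 72, 81, 90}, so |A + A| = 11. Thus K = 11/6. Here |A + A| = 2|A| − 1 = 11, the minimum possible — so K = 11/6 is minimal, which holds iff A is an arithmetic progression.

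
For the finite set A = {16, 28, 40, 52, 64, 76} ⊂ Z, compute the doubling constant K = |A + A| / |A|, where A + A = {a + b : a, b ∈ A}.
K = |A + A| / |A| = 11/6

Enumerate A + A = {a + b : a, b ∈ A}. With |A| = 6, there are |A|^2 = 36 ordered sum pairs; collecting distinct values, A + A = {32, 44, 56, 68, 80, 92, 104, 116, 128, 140, 152}, so |A + A| = 11. Thus K = 11/6. Here |A + A| = 2|A| − 1 = 11, the minimum possible — so K = 11/6 is minimal, which holds iff A is an arithmetic progression.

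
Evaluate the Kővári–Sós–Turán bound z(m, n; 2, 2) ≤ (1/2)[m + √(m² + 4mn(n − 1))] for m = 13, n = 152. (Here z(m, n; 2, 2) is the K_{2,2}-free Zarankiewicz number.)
z(13, 152; 2, 2) ≤ (1/2)[13 + √(13² + 4·13·152·151)] = (1/2)[13 + √1193673] = 552.7767

Kővári–Sós–Turán: let r_1, ..., r_13 be the row sums and z = Σ r_i the total number of 1s. Each pair of columns can share at most one row with both entries 1 (else a 2×2 all-ones block appears), so Σ_i C(r_i, 2) ≤ C(152, 2) = 11476. By convexity Σ_i C(r_i, 2) ≥ 13·C(z/13, 2) = z(z − 13)/(2·13), giving z² − 13z − 13·152·151 ≤ 0 and hence z ≤ (1/2)[13 + √(169 + 4·298376)] = (1/2)[13 + √1193673] ≈ (1/2)(13 + 1092.5534) = 552.7767.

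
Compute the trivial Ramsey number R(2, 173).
R(2, 173) = 173

R(2, k) = k for all k ≥ 2: in a 2-colouring of K_k, either some edge is red (a red K_2) or all edges are blue (a blue K_k). And K_{172} coloured all-blue has no blue K_173, so R(2, 173) > 172. Hence R(2, 173) = 173.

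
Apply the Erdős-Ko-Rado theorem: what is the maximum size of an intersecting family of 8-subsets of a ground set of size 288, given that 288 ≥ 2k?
max |F| = C(287, 7) = 29561227056647

The Erdős-Ko-Rado theorem states: for n ≥ 2k, an intersecting family of k-subsets of an n-element set has size at most C(n − 1, k − 1), with equality for 'star' families {A ⊆ [n] : |A| = k, i ∈ A} (fix an element i). For n = 288, k = 8: C(287, 7) = 29561227056647.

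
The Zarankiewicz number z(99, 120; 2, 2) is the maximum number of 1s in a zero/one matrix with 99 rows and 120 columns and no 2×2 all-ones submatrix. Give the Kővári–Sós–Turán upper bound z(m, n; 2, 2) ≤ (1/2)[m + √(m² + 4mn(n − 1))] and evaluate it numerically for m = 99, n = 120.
z(99, 120; 2, 2) ≤ (1/2)[99 + √(99² + 4·99·120·119)] = (1/2)[99 + √5664681] = 1239.5295

Kővári–Sós–Turán: let r_1, ..., r_99 be the row sums and z = Σ r_i the total number of 1s. Each pair of columns can share at most one row with both entries 1 (else a 2×2 all-ones block appears), so Σ_i C(r_i, 2) ≤ C(120, 2) = 7140. By convexity Σ_i C(r_i, 2) ≥ 99·C(z/99, 2) = z(z − 99)/(2·99), giving z² − 99z − 99·120·119 ≤ 0 and hence z ≤ (1/2)[99 + √(9801 + 4·1413720)] = (1/2)[99 + √5664681] ≈ (1/2)(99 + 2380.059) = 1239.5295.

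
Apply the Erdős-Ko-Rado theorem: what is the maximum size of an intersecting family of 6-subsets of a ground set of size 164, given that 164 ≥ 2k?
max |F| = C(163, 5) = 901289592

The Erdős-Ko-Rado theorem states: for n ≥ 2k, an intersecting family of k-subsets of an n-element set has size at most C(n − 1, k − 1), with equality for 'star' families {A ⊆ [n] : |A| = k, i ∈ A} (fix an element i). For n = 164, k = 6: C(163, 5) = 901289592.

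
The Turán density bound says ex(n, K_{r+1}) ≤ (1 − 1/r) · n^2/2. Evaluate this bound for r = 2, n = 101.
Turán density bound = (1/2) · 101^2/2 = 10201/4 ≈ 2550.25

Turán's theorem: ex(n, K_{r+1}) is achieved by the complete r-partite Turán graph T(n, r) with parts as balanced as possible, and is at most (1 − 1/r) · n^2/2. For r = 2, n = 101: the density bound is (1/2) · 10201/2 = 10201/4 ≈ 2550.25. The integer-valued extremum is e(T(101, 2)) = 2550, which is strictly less than the density bound 10201/4 since 2 ∤ 101 (the parts of T(101, 2) cannot all be equal).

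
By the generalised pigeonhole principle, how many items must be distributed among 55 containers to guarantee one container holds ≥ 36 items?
n = (36 − 1)·55 + 1 = 1926

By the generalised pigeonhole principle, to guarantee some box contains ≥ r objects we need more than (r − 1) · k objects total. Threshold: n = (r − 1) · k + 1. With r = 36 and k = 55: n = 35 · 55 + 1 = 1925 + 1 = 1926. For n = 1925 = 35 · 55, we can put exactly 35 objects in every box, avoiding 36 in any single one — so 1926 is tight.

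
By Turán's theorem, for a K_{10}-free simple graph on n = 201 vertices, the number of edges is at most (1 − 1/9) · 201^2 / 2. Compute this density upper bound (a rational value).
Turán density bound = (8/9) · 201^2/2 = 17956

Turán's theorem: ex(n, K_{r+1}) is achieved by the complete r-partite Turán graph T(n, r) with parts as balanced as possible, and is at most (1 − 1/r) · n^2/2. For r = 9, n = 201: the density bound is (8/9) · 40401/2 = 17956. The integer-valued extremum is e(T(201, 9)) = 17955, which is strictly less than the density bound 17956 since 9 ∤ 201 (the parts of T(201, 9) cannot all be equal).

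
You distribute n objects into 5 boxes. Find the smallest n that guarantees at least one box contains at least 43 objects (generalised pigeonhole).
n = (43 − 1)·5 + 1 = 211

By the generalised pigeonhole principle, to guarantee some box contains ≥ r objects we need more than (r − 1) · k objects total. Threshold: n = (r − 1) · k + 1. With r = 43 and k = 5: n = 42 · 5 + 1 = 210 + 1 = 211. For n = 210 = 42 · 5, we can put exactly 42 objects in every box, avoiding 43 in any single one — so 211 is tight.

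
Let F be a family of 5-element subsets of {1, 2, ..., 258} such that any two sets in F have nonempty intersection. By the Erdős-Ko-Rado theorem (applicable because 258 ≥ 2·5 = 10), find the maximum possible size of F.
max |F| = C(257, 4) = 177556160

The Erdős-Ko-Rado theorem states: for n ≥ 2k, an intersecting family of k-subsets of an n-element set has size at most C(n − 1, k − 1), with equality for 'star' families {A ⊆ [n] : |A| = k, i ∈ A} (fix an element i). For n = 258, k = 5: C(257, 4) = 177556160.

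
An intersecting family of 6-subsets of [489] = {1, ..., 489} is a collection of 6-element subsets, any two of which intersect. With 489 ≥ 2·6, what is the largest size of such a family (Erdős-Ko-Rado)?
max |F| = C(488, 5) = 225938846232

The Erdős-Ko-Rado theorem states: for n ≥ 2k, an intersecting family of k-subsets of an n-element set has size at most C(n − 1, k − 1), with equality for 'star' families {A ⊆ [n] : |A| = k, i ∈ A} (fix an element i). For n = 489, k = 6: C(488, 5) = 225938846232.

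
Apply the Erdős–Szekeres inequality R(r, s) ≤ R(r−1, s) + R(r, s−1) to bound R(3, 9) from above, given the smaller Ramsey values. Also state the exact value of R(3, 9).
R(3, 9) ≤ R(2, 9) + R(3, 8) = 9 + 28 = 37; exact value R(3, 9) = 36.

The Erdős–Szekeres recurrence R(r, s) ≤ R(r−1, s) + R(r, s−1) applied to (r, s) = (3, 9) gives
  R(3, 9) ≤ R(2, 9) + R(3, 8) = 9 + 28 = 37.
(Recall R(2, k) = k and R is symmetric.) The recurrence is not tight here (it gives 37, but the exact value is R(3, 9) = 36); the tight upper bound requires a sharper argument than the simple recurrence, combined with a lower-bound construction on K_{35}.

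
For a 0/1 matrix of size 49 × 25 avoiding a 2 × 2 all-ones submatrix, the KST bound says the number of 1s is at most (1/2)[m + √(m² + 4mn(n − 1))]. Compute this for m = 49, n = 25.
z(49, 25; 2, 2) ≤ (1/2)[49 + √(49² + 4·49·25·24)] = (1/2)[49 + √120001] = 197.7058

Kővári–Sós–Turán: let r_1, ..., r_49 be the row sums and z = Σ r_i the total number of 1s. Each pair of columns can share at most one row with both entries 1 (else a 2×2 all-ones block appears), so Σ_i C(r_i, 2) ≤ C(25, 2) = 300. By convexity Σ_i C(r_i, 2) ≥ 49·C(z/49, 2) = z(z − 49)/(2·49), giving z² − 49z − 49·25·24 ≤ 0 and hence z ≤ (1/2)[49 + √(2401 + 4·29400)] = (1/2)[49 + √120001] ≈ (1/2)(49 + 346.4116) = 197.7058.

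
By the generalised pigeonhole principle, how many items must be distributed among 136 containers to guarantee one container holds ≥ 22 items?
n = (22 − 1)·136 + 1 = 2857

By the generalised pigeonhole principle, to guarantee some box contains ≥ r objects we need more than (r − 1) · k objects total. Threshold: n = (r − 1) · k + 1. With r = 22 and k = 136: n = 21 · 136 + 1 = 2856 + 1 = 2857. For n = 2856 = 21 · 136, we can put exactly 21 objects in every box, avoiding 22 in any single one — so 2857 is tight.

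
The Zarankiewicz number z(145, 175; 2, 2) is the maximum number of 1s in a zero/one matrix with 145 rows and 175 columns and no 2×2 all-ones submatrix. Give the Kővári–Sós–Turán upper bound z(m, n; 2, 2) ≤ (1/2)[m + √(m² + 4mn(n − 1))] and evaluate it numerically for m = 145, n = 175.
z(145, 175; 2, 2) ≤ (1/2)[145 + √(145² + 4·145·175·174)] = (1/2)[145 + √17682025] = 2175

Kővári–Sós–Turán: let r_1, ..., r_145 be the row sums and z = Σ r_i the total number of 1s. Each pair of columns can share at most one row with both entries 1 (else a 2×2 all-ones block appears), so Σ_i C(r_i, 2) ≤ C(175, 2) = 15225. By convexity Σ_i C(r_i, 2) ≥ 145·C(z/145, 2) = z(z − 145)/(2·145), giving z² − 145z − 145·175·174 ≤ 0 and hence z ≤ (1/2)[145 + √(21025 + 4·4415250)] = (1/2)[145 + √17682025] ≈ (1/2)(145 + 4205) = 2175.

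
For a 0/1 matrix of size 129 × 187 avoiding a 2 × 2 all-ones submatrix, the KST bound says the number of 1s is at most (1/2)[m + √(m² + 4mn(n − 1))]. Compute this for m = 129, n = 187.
z(129, 187; 2, 2) ≤ (1/2)[129 + √(129² + 4·129·187·186)] = (1/2)[129 + √17964153] = 2183.707

Kővári–Sós–Turán: let r_1, ..., r_129 be the row sums and z = Σ r_i the total number of 1s. Each pair of columns can share at most one row with both entries 1 (else a 2×2 all-ones block appears), so Σ_i C(r_i, 2) ≤ C(187, 2) = 17391. By convexity Σ_i C(r_i, 2) ≥ 129·C(z/129, 2) = z(z − 129)/(2·129), giving z² − 129z − 129·187·186 ≤ 0 and hence z ≤ (1/2)[129 + √(16641 + 4·4486878)] = (1/2)[129 + √17964153] ≈ (1/2)(129 + 4238.414) = 2183.707.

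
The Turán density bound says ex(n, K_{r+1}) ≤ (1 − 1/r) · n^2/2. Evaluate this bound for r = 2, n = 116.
Turán density bound = (1/2) · 116^2/2 = 3364

Turán's theorem: ex(n, K_{r+1}) is achieved by the complete r-partite Turán graph T(n, r) with parts as balanced as possible, and is at most (1 − 1/r) · n^2/2. For r = 2, n = 116: the density bound is (1/2) · 13456/2 = 3364. Since 2 ∣ 116, the Turán graph T(116, 2) has parts of equal size 58, and its edge count e(T(116, 2)) = 3364 attains the density bound exactly.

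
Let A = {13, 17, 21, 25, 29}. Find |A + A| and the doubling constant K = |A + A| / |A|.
K = |A + A| / |A| = 9/5

Enumerate A + A = {a + b : a, b ∈ A}. With |A| = 5, there are |A|^2 = 25 ordered sum pairs; collecting distinct values, A + A = {26, 30, 34, 38, 42, 46, 50, 54, 58}, so |A + A| = 9. Thus K = 9/5. Here |A + A| = 2|A| − 1 = 9, the minimum possible — so K = 9/5 is minimal, which holds iff A is an arithmetic progression.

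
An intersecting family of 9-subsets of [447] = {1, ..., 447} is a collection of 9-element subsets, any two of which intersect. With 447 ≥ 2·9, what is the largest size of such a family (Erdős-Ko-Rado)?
max |F| = C(446, 8) = 36453488725919265

The Erdős-Ko-Rado theorem states: for n ≥ 2k, an intersecting family of k-subsets of an n-element set has size at most C(n − 1, k − 1), with equality for 'star' families {A ⊆ [n] : |A| = k, i ∈ A} (fix an element i). For n = 447, k = 9: C(446, 8) = 36453488725919265.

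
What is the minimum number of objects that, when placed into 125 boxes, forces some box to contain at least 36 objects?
n = (36 − 1)·125 + 1 = 4376

By the generalised pigeonhole principle, to guarantee some box contains ≥ r objects we need more than (r − 1) · k objects total. Threshold: n = (r − 1) · k + 1. With r = 36 and k = 125: n = 35 · 125 + 1 = 4375 + 1 = 4376. For n = 4375 = 35 · 125, we can put exactly 35 objects in every box, avoiding 36 in any single one — so 4376 is tight.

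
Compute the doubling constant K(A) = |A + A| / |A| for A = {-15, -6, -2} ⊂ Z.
K = |A + A| / |A| = 6/3 = 2

Enumerate A + A = {a + b : a, b ∈ A}. With |A| = 3, there are |A|^2 = 9 ordered sum pairs; collecting distinct values, A + A = {-30, -21, -17, -12, -8, -4}, so |A + A| = 6. Thus K = 6/3 = 2. For comparison, the minimum possible |A + A| over all 3-element sets is 2·3 − 1 = 5 (so min K = 5/3), attained only by arithmetic progressions.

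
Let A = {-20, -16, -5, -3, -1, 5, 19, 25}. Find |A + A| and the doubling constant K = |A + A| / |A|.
K = |A + A| / |A| = 33/8

Enumerate A + A = {a + b : a, b ∈ A}. With |A| = 8, there are |A|^2 = 64 ordered sum pairs; collecting distinct values, A + A = {-40, -36, -32, -25, -23, -21, -19, -17, -15, -11, -10, -8, -6, -4, -2, -1, 0, 2, 3, 4, 5, 9, 10, 14, 16, 18, 20, 22, 24, 30, 38, 44, 50}, so |A + A| = 33. Thus K = 33/8. For comparison, the minimum possible |A + A| over all 8-element sets is 2·8 − 1 = 15 (so min K = 15/8), attained only by arithmetic progressions.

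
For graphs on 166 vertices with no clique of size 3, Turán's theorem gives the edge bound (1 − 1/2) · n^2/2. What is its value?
Turán density bound = (1/2) · 166^2/2 = 6889

Turán's theorem: ex(n, K_{r+1}) is achieved by the complete r-partite Turán graph T(n, r) with parts as balanced as possible, and is at most (1 − 1/r) · n^2/2. For r = 2, n = 166: the density bound is (1/2) · 27556/2 = 6889. Since 2 ∣ 166, the Turán graph T(166, 2) has parts of equal size 83, and its edge count e(T(166, 2)) = 6889 attains the density bound exactly.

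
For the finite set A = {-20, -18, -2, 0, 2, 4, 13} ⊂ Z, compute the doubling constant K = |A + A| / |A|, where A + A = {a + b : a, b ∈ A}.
K = |A + A| / |A| = 22/7

Enumerate A + A = {a + b : a, b ∈ A}. With |A| = 7, there are |A|^2 = 49 ordered sum pairs; collecting distinct values, A + A = {-40, -38, -36, -22, -20, -18, -16, -14, -7, -5, -4, -2, 0, 2, 4, 6, 8, 11, 13, 15, 17, 26}, so |A + A| = 22. Thus K = 22/7. For comparison, the minimum possible |A + A| over all 7-element sets is 2·7 − 1 = 13 (so min K = 13/7), attained only by arithmetic progressions.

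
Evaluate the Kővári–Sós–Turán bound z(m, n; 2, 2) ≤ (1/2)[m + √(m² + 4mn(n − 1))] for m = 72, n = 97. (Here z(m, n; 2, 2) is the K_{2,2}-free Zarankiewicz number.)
z(72, 97; 2, 2) ≤ (1/2)[72 + √(72² + 4·72·97·96)] = (1/2)[72 + √2687040] = 855.6097

Kővári–Sós–Turán: let r_1, ..., r_72 be the row sums and z = Σ r_i the total number of 1s. Each pair of columns can share at most one row with both entries 1 (else a 2×2 all-ones block appears), so Σ_i C(r_i, 2) ≤ C(97, 2) = 4656. By convexity Σ_i C(r_i, 2) ≥ 72·C(z/72, 2) = z(z − 72)/(2·72), giving z² − 72z − 72·97·96 ≤ 0 and hence z ≤ (1/2)[72 + √(5184 + 4·670464)] = (1/2)[72 + √2687040] ≈ (1/2)(72 + 1639.2193) = 855.6097.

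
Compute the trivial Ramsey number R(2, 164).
R(2, 164) = 164

R(2, k) = k for all k ≥ 2: in a 2-colouring of K_k, either some edge is red (a red K_2) or all edges are blue (a blue K_k). And K_{163} coloured all-blue has no blue K_164, so R(2, 164) > 163. Hence R(2, 164) = 164.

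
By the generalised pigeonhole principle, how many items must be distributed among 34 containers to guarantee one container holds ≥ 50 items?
n = (50 − 1)·34 + 1 = 1667

By the generalised pigeonhole principle, to guarantee some box contains ≥ r objects we need more than (r − 1) · k objects total. Threshold: n = (r − 1) · k + 1. With r = 50 and k = 34: n = 49 · 34 + 1 = 1666 + 1 = 1667. For n = 1666 = 49 · 34, we can put exactly 49 objects in every box, avoiding 50 in any single one — so 1667 is tight.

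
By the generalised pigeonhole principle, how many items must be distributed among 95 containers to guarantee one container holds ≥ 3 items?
n = (3 − 1)·95 + 1 = 191

By the generalised pigeonhole principle, to guarantee some box contains ≥ r objects we need more than (r − 1) · k objects total. Threshold: n = (r − 1) · k + 1. With r = 3 and k = 95: n = 2 · 95 + 1 = 190 + 1 = 191. For n = 190 = 2 · 95, we can put exactly 2 objects in every box, avoiding 3 in any single one — so 191 is tight.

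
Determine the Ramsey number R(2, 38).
R(2, 38) = 38

R(2, k) = k for all k ≥ 2: in a 2-colouring of K_k, either some edge is red (a red K_2) or all edges are blue (a blue K_k). And K_{37} coloured all-blue has no blue K_38, so R(2, 38) > 37. Hence R(2, 38) = 38.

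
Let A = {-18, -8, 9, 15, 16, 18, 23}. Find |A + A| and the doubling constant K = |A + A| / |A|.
K = |A + A| / |A| = 27/7

Enumerate A + A = {a + b : a, b ∈ A}. With |A| = 7, there are |A|^2 = 49 ordered sum pairs; collecting distinct values, A + A = {-36, -26, -16, -9, -3, -2, 0, 1, 5, 7, 8, 10, 15, 18, 24, 25, 27, 30, 31, 32, 33, 34, 36, 38, 39, 41, 46}, so |A + A| = 27. Thus K = 27/7. For comparison, the minimum possible |A + A| over all 7-element sets is 2·7 − 1 = 13 (so min K = 13/7), attained only by arithmetic progressions.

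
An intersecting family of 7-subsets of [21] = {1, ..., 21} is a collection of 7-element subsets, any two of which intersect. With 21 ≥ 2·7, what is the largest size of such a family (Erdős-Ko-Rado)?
max |F| = C(20, 6) = 38760

The Erdős-Ko-Rado theorem states: for n ≥ 2k, an intersecting family of k-subsets of an n-element set has size at most C(n − 1, k − 1), with equality for 'star' families {A ⊆ [n] : |A| = k, i ∈ A} (fix an element i). For n = 21, k = 7: C(20, 6) = 38760.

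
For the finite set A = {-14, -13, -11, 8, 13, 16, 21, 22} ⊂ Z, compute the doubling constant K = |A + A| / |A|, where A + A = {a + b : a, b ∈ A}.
K = |A + A| / |A| = 33/8

Enumerate A + A = {a + b : a, b ∈ A}. With |A| = 8, there are |A|^2 = 64 ordered sum pairs; collecting distinct values, A + A = {-28, -27, -26, -25, -24, -22, -6, -5, -3, -1, 0, 2, 3, 5, 7, 8, 9, 10, 11, 16, 21, 24, 26, 29, 30, 32, 34, 35, 37, 38, 42, 43, 44}, so |A + A| = 33. Thus K = 33/8. For comparison, the minimum possible |A + A| over all 8-element sets is 2·8 − 1 = 15 (so min K = 15/8), attained only by arithmetic progressions.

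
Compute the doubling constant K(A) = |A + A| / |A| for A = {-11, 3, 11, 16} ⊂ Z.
K = |A + A| / |A| = 10/4 = 5/2

Enumerate A + A = {a + b : a, b ∈ A}. With |A| = 4, there are |A|^2 = 16 ordered sum pairs; collecting distinct values, A + A = {-22, -8, 0, 5, 6, 14, 19, 22, 27, 32}, so |A + A| = 10. Thus K = 10/4 = 5/2. For comparison, the minimum possible |A + A| over all 4-element sets is 2·4 − 1 = 7 (so min K = 7/4), attained only by arithmetic progressions.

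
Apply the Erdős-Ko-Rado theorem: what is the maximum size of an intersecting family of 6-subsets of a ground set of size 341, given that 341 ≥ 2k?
max |F| = C(340, 5) = 36760655568

Erdős-Ko-Rado (1961): when n ≥ 2k, max |F| = C(n−1, k−1). The bound is attained by the star {A : i ∈ A} for any fixed i ∈ [n]. Here C(341−1, 6−1) = C(340, 5) = 36760655568.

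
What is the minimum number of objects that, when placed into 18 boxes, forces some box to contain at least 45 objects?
n = (45 − 1)·18 + 1 = 793

By the generalised pigeonhole principle, to guarantee some box contains ≥ r objects we need more than (r − 1) · k objects total. Threshold: n = (r − 1) · k + 1. With r = 45 and k = 18: n = 44 · 18 + 1 = 792 + 1 = 793. For n = 792 = 44 · 18, we can put exactly 44 objects in every box, avoiding 45 in any single one — so 793 is tight.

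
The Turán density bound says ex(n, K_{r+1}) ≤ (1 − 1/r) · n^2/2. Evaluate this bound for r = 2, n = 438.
Turán density bound = (1/2) · 438^2/2 = 47961

Turán's theorem: ex(n, K_{r+1}) is achieved by the complete r-partite Turán graph T(n, r) with parts as balanced as possible, and is at most (1 − 1/r) · n^2/2. For r = 2, n = 438: the density bound is (1/2) · 191844/2 = 47961. Since 2 ∣ 438, the Turán graph T(438, 2) has parts of equal size 219, and its edge count e(T(438, 2)) = 47961 attains the density bound exactly.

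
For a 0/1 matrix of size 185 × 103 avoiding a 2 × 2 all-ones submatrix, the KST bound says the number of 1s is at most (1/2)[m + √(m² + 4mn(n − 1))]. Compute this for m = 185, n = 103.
z(185, 103; 2, 2) ≤ (1/2)[185 + √(185² + 4·185·103·102)] = (1/2)[185 + √7808665] = 1489.6994

Kővári–Sós–Turán: let r_1, ..., r_185 be the row sums and z = Σ r_i the total number of 1s. Each pair of columns can share at most one row with both entries 1 (else a 2×2 all-ones block appears), so Σ_i C(r_i, 2) ≤ C(103, 2) = 5253. By convexity Σ_i C(r_i, 2) ≥ 185·C(z/185, 2) = z(z − 185)/(2·185), giving z² − 185z − 185·103·102 ≤ 0 and hence z ≤ (1/2)[185 + √(34225 + 4·1943610)] = (1/2)[185 + √7808665] ≈ (1/2)(185 + 2794.3989) = 1489.6994.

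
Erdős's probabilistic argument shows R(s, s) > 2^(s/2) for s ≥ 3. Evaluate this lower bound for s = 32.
2^(32/2) = 65536; so R(32, 32) > 65536

Colour each edge of K_n uniformly at random with red/blue. The expected number of monochromatic K_32 is C(n, 32) · 2 · 2^(−C(32,2)). If C(n, 32) · 2^(1 − C(32,2)) < 1, then with positive probability no monochromatic K_32 exists, so R(32, 32) > n. The standard estimate C(n, 32) ≤ n^32/32! shows this inequality holds whenever n ≤ 2^(32/2) (since 32! · 2^(C(32,2) − 1) > 2^(32^2/2) ≥ n^32). Hence R(32, 32) > 2^(32/2) = 65536.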